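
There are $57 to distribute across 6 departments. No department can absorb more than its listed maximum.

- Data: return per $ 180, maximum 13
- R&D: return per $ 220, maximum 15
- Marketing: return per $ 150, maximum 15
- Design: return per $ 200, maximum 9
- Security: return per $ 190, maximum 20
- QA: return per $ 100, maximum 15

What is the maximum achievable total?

11240

Order the departments by return per $: R&D 220 > Design 200 > Security 190 > Data 180 > Marketing 150 > QA 100.
Give R&D 15 to hit its cap of 15 ; 42 left.
Design: +9 to 9 (cap) ; 33 left.
Security takes 20 to reach its cap of 20 ; 13 left.
Data takes 13 to reach its cap of 13 ; 0 left.
Total = 180×13 + 220×15 + 200×9 + 190×20 = 11240.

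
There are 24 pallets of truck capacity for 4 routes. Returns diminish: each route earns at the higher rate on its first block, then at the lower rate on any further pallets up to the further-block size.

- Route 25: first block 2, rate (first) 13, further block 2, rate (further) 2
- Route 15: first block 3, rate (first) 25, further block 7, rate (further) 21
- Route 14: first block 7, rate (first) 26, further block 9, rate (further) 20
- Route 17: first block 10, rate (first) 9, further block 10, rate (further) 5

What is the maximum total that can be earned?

Rank every tier by rate: Route 14/first 26 > Route 15/first 25 > Route 15/second 21 > Route 14/second 20 > Route 25/first 13 > Route 17/first 9 > Route 17/second 5 > Route 25/second 2.
Route 14 first at 26: fill all 7 → 17 left.
Route 15/first (25): +3 → 14 left.
Route 15/second (21): +7 → 7 left.
7 remain; put them into Route 14 second at 20.
Total = 26×7 + 25×3 + 21×7 + 20×7 = 544.

544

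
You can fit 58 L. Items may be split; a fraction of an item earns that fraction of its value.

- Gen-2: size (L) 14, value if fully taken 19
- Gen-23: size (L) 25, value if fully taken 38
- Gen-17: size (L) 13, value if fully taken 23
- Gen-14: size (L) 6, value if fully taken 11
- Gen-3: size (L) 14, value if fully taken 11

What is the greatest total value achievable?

91

Rank by value-to-size ratio: Gen-14 11/6≈1.83, Gen-17 23/13≈1.77, Gen-23 38/25≈1.52, Gen-2 19/14≈1.36, Gen-3 11/14≈0.786.
Gen-14: take in full, 6 L for value 11 ; 52 left.
Gen-17: take in full, 13 L for value 23 ; 39 left.
Gen-23: take in full, 25 L for value 38 ; 14 left.
All 14 L of Gen-2 fit (value 19) ; 0 remain.
Total value = 91.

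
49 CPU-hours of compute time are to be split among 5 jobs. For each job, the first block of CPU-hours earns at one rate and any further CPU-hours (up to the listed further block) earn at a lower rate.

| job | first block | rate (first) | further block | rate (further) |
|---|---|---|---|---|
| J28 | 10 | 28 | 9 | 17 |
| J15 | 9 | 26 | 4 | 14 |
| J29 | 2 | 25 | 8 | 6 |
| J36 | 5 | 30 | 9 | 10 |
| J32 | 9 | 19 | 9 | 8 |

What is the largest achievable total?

1104

Rank every tier by rate: J36/tier1 30 > J28/tier1 28 > J15/tier1 26 > J29/tier1 25 > J32/tier1 19 > J28/tier2 17 > J15/tier2 14 > J36/tier2 10 > J32/tier2 8 > J29/tier2 6.
Fill J36 tier1 block (5 at 30) — 44 left.
J28 tier1 at 28: fill all 10 — 34 left.
J15/tier1 (26): +9 — 25 left.
J29 tier1 at 25: fill all 2 — 23 left.
J32 tier1 at 19: fill all 9 — 14 left.
J28 tier2 at 17: fill all 9 — 5 left.
J15/tier2 (14): +4 — 1 left.
1 remain; put them into J36 tier2 at 10.
Total = 30×5 + 28×10 + 26×9 + 25×2 + 19×9 + 17×9 + 14×4 + 10×1 = 1104.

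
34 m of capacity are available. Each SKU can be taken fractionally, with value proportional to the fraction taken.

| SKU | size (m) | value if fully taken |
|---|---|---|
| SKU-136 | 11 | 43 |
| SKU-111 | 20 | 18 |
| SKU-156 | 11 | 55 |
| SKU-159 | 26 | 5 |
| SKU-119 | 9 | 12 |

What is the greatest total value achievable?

Rank by value-to-size ratio: SKU-156 55/11≈5, SKU-136 43/11≈3.91, SKU-119 12/9≈1.33, SKU-111 18/20≈0.9, SKU-159 5/26≈0.192.
All 11 m of SKU-156 fit (value 55) → 23 remain.
Take all of SKU-136 (11 m, value 43) → 12 m left.
SKU-119: take in full, 9 m for value 12 → 3 left.
Fill the last 3 m with part of SKU-111: 3/20 of it earns 2.7.
Total value = 112.7.

112.7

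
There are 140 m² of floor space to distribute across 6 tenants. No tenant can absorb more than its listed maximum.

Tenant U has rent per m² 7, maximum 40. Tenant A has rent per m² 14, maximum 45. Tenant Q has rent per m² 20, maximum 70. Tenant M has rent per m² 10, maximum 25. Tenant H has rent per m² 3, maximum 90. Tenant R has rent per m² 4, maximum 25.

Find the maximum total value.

Rank by rent per m²: Tenant Q 20 > Tenant A 14 > Tenant M 10 > Tenant U 7 > Tenant R 4 > Tenant H 3.
Tenant Q: +70 to 70 (cap) ; 70 left.
Tenant A: +45 to 45 (cap) ; 25 left.
Tenant M: +25 to 25 (cap) ; 0 left.
Total = 14×45 + 20×70 + 10×25 = 2280.

2280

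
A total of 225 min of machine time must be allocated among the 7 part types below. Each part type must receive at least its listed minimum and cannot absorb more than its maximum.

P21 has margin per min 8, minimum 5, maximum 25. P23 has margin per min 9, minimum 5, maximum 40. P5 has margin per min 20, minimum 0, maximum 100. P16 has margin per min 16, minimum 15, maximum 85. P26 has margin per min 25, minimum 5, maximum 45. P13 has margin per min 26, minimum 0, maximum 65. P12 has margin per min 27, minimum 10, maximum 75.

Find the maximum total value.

Meeting every minimum uses 5+5+0+15+5+0+10 = 40 min, leaving 185.
Rank by margin per min: P12 27 > P13 26 > P26 25 > P5 20 > P16 16 > P23 9 > P21 8.
P12 takes 65 more to reach its cap of 75 → 120 left.
Give P13 65 more to hit its cap of 65 → 55 left.
P26: +40 to 45 (cap) → 15 left.
Only 15 left; P5 takes them to reach 15.
Total = 8×5 + 9×5 + 20×15 + 16×15 + 25×45 + 26×65 + 27×75 = 5465.

5465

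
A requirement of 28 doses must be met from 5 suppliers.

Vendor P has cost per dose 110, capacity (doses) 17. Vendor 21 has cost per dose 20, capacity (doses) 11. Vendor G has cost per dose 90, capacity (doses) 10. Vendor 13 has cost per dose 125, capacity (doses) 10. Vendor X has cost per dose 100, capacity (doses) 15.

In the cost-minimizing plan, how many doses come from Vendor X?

7

Cheapest first:
Vendor 21 (20): use full 11 → 17 doses to go.
Vendor G at 90: take all 10 doses → 7 still needed.
Vendor X at 100: take 7 of its 15 → requirement met.
Vendor P, Vendor 13: unused.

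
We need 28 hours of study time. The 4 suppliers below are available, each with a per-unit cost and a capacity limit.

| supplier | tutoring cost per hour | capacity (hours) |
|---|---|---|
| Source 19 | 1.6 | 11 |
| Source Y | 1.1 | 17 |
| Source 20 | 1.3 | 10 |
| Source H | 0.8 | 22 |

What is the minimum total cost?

Fill from the cheapest supplier first.
Source H (0.8): use full 22 → 6 hours to go.
Source Y (1.1): take the remaining 6 → done.
Source 20, Source 19: unused.
Cost = 22×0.8 + 6×1.1 = 24.2.

24.2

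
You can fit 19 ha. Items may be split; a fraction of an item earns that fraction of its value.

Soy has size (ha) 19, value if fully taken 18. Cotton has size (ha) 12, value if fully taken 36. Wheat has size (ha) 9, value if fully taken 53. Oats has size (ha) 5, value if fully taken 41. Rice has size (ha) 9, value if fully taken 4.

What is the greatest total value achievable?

109

Sort by value density: Oats 41/5≈8.2, Wheat 53/9≈5.89, Cotton 36/12≈3, Soy 18/19≈0.947, Rice 4/9≈0.444.
Take all of Oats (5 ha, value 41) → 14 ha left.
Wheat: take in full, 9 ha for value 53 → 5 left.
5 ha left: a 5/12 share of Cotton gives 36×5/12 = 15.
Total value = 109.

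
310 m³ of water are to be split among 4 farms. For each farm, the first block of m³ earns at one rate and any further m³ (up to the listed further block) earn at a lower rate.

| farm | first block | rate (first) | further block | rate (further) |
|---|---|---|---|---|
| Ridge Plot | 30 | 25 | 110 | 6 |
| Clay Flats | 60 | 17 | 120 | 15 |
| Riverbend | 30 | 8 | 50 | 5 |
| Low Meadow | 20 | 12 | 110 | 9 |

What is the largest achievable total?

4530

Treat each block as its own option and order by rate: Ridge Plot/T1 25 > Clay Flats/T1 17 > Clay Flats/T2 15 > Low Meadow/T1 12 > Low Meadow/T2 9 > Riverbend/T1 8 > Ridge Plot/T2 6 > Riverbend/T2 5.
Fill Ridge Plot T1 block (30 at 25) → 280 left.
Clay Flats T1 at 17: fill all 60 → 220 left.
Fill Clay Flats T2 block (120 at 15) → 100 left.
Low Meadow T1 at 12: fill all 20 → 80 left.
80 remain; put them into Low Meadow T2 at 9.
Total = 25×30 + 17×60 + 15×120 + 12×20 + 9×80 = 4530.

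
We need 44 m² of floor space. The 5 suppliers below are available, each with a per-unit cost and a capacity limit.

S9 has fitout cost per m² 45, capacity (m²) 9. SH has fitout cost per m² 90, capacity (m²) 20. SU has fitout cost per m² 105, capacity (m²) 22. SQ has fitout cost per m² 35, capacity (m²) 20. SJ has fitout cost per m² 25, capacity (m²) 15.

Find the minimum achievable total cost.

1480

Cheapest first:
Take 15 from SJ at 25 → need 29 more.
SQ at 35: take all 20 m² → 9 still needed.
S9 (45): use full 9 → 0 m² to go.
SH, SU: unused.
Cost = 15×25 + 20×35 + 9×45 = 1480.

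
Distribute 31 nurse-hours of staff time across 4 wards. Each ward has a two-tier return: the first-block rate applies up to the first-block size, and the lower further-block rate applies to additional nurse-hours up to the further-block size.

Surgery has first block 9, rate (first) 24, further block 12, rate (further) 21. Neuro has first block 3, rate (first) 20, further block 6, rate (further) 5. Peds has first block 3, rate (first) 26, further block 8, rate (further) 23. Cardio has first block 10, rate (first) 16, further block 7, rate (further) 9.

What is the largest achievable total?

Order all 8 blocks by rate: Peds/tier1 26 > Surgery/tier1 24 > Peds/tier2 23 > Surgery/tier2 21 > Neuro/tier1 20 > Cardio/tier1 16 > Cardio/tier2 9 > Neuro/tier2 5.
Peds tier1 at 26: fill all 3 — 28 left.
Surgery tier1 at 24: fill all 9 — 19 left.
Fill Peds tier2 block (8 at 23) — 11 left.
11 remain; put them into Surgery tier2 at 21.
Total = 26×3 + 24×9 + 23×8 + 21×11 = 709.

709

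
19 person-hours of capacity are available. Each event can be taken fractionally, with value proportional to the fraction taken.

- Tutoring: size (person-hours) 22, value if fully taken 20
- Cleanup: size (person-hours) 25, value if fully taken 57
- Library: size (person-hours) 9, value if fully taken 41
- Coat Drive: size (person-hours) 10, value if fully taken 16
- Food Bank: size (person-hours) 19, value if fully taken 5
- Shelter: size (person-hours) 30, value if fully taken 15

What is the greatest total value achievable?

63.8

Best value per unit of size first: Library 41/9≈4.56, Cleanup 57/25≈2.28, Coat Drive 16/10≈1.6, Tutoring 20/22≈0.909, Shelter 15/30≈0.5, Food Bank 5/19≈0.263.
Take all of Library (9 person-hours, value 41) ; 10 person-hours left.
Fill the last 10 person-hours with part of Cleanup: 10/25 of it earns 22.8.
Total value = 63.8.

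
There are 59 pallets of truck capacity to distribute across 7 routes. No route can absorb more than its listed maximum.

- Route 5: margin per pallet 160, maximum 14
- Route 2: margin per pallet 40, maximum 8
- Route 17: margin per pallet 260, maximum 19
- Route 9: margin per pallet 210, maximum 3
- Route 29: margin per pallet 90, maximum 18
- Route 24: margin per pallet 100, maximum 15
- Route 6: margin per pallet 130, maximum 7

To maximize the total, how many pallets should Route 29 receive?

Highest margin per pallet first: Route 17 260 > Route 9 210 > Route 5 160 > Route 6 130 > Route 24 100 > Route 29 90 > Route 2 40.
Give Route 17 19 to hit its cap of 19 → 40 left.
Route 9 takes 3 to reach its cap of 3 → 37 left.
Route 5 takes 14 to reach its cap of 14 → 23 left.
Give Route 6 7 to hit its cap of 7 → 16 left.
Give Route 24 15 to hit its cap of 15 → 1 left.
Route 29 has room for 18 but only 1 remain, so it gets 1.

1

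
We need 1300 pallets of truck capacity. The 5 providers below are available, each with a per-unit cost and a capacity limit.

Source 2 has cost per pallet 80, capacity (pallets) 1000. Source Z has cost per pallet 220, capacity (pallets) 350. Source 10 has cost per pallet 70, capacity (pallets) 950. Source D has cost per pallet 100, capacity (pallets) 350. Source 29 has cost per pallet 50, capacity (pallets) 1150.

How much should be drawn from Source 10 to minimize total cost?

150

Fill from the cheapest provider first.
Take 1150 from Source 29 at 50 — need 150 more.
Source 10 at 70: take 150 of its 950 — requirement met.
Source 2, Source D, Source Z: unused.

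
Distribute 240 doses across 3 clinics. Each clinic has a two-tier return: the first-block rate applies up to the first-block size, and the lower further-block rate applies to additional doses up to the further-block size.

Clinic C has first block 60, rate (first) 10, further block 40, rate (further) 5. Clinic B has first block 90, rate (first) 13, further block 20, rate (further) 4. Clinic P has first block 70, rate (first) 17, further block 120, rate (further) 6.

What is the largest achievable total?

3080

Order all 6 blocks by rate: Clinic P/T1 17 > Clinic B/T1 13 > Clinic C/T1 10 > Clinic P/T2 6 > Clinic C/T2 5 > Clinic B/T2 4.
Fill Clinic P T1 block (70 at 17) — 170 left.
Clinic B/T1 (13): +90 — 80 left.
Clinic C T1 at 10: fill all 60 — 20 left.
20 remain; put them into Clinic P T2 at 6.
Total = 17×70 + 13×90 + 10×60 + 6×20 = 3080.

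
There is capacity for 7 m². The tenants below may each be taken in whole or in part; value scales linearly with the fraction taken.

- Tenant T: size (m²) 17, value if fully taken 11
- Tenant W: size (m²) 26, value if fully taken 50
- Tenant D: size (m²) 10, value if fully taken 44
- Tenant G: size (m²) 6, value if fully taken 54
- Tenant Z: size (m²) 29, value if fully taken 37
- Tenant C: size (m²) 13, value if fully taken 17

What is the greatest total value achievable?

Rank by value-to-size ratio: Tenant G 54/6≈9, Tenant D 44/10≈4.4, Tenant W 50/26≈1.92, Tenant C 17/13≈1.31, Tenant Z 37/29≈1.28, Tenant T 11/17≈0.647.
Tenant G: take in full, 6 m² for value 54 → 1 left.
1 m² left: a 1/10 share of Tenant D gives 44×1/10 = 4.4.
Total value = 58.4.

58.4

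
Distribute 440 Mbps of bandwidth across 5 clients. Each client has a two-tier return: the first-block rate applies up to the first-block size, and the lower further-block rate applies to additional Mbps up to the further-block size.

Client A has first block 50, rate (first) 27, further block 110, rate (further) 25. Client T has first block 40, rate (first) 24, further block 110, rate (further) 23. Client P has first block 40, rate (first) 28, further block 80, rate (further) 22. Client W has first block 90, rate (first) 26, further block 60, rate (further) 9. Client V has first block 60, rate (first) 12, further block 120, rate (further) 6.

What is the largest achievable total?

11050

Treat each block as its own option and order by rate: Client P/tier1 28 > Client A/tier1 27 > Client W/tier1 26 > Client A/tier2 25 > Client T/tier1 24 > Client T/tier2 23 > Client P/tier2 22 > Client V/tier1 12 > Client W/tier2 9 > Client V/tier2 6.
Client P/tier1 (28): +40 ; 400 left.
Client A/tier1 (27): +50 ; 350 left.
Client W tier1 at 26: fill all 90 ; 260 left.
Fill Client A tier2 block (110 at 25) ; 150 left.
Fill Client T tier1 block (40 at 24) ; 110 left.
Client T/tier2 (23): +110 ; 0 left.
Total = 28×40 + 27×50 + 26×90 + 25×110 + 24×40 + 23×110 = 11050.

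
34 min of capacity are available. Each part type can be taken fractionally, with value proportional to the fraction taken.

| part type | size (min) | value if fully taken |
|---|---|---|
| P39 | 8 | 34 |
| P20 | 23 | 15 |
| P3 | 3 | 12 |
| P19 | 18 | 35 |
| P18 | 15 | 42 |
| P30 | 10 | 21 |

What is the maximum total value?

Best value per unit of size first: P39 34/8≈4.25, P3 12/3≈4, P18 42/15≈2.8, P30 21/10≈2.1, P19 35/18≈1.94, P20 15/23≈0.652.
Take all of P39 (8 min, value 34) — 26 min left.
All 3 min of P3 fit (value 12) — 23 remain.
All 15 min of P18 fit (value 42) — 8 remain.
Fill the last 8 min with part of P30: 8/10 of it earns 16.8.
Total value = 104.8.

104.8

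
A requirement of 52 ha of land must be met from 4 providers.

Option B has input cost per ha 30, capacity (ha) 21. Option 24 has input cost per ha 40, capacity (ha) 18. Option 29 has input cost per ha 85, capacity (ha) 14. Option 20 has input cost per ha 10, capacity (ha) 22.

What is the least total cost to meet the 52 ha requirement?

Use providers in increasing cost order.
Take 22 from Option 20 at 10 ; need 30 more.
Option B (30): use full 21 ; 9 ha to go.
Option 24 (40): take the remaining 9 ; done.
Option 29: unused.
Cost = 22×10 + 21×30 + 9×40 = 1210.

1210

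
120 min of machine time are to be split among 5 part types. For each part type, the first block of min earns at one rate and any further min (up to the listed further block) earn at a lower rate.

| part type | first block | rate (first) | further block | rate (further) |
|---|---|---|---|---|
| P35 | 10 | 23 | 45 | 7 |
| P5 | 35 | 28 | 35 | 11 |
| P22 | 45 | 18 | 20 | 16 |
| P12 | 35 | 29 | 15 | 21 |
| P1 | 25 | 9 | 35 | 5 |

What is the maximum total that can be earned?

Rank every tier by rate: P12/tier1 29 > P5/tier1 28 > P35/tier1 23 > P12/tier2 21 > P22/tier1 18 > P22/tier2 16 > P5/tier2 11 > P1/tier1 9 > P35/tier2 7 > P1/tier2 5.
P12/tier1 (29): +35 → 85 left.
P5 tier1 at 28: fill all 35 → 50 left.
Fill P35 tier1 block (10 at 23) → 40 left.
P12 tier2 at 21: fill all 15 → 25 left.
P22/tier1: +25 of 45 at 18; pool empty.
Total = 29×35 + 28×35 + 23×10 + 21×15 + 18×25 = 2990.

2990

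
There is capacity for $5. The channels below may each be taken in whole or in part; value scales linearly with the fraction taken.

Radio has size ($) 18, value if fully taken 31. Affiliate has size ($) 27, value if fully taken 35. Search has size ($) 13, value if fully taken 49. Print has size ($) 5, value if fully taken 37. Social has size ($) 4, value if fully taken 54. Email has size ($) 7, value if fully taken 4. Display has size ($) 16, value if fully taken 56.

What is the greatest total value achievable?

61.4

Best value per unit of size first: Social 54/4≈13.5, Print 37/5≈7.4, Search 49/13≈3.77, Display 56/16≈3.5, Radio 31/18≈1.72, Affiliate 35/27≈1.3, Email 4/7≈0.571.
Social: take in full, 4 $ for value 54 → 1 left.
Fill the last 1 $ with part of Print: 1/5 of it earns 7.4.
Total value = 61.4.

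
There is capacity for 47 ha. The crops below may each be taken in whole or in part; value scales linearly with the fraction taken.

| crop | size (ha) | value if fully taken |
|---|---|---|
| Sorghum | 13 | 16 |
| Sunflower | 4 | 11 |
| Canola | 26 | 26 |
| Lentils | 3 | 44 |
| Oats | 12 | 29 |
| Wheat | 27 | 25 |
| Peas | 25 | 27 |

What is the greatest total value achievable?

116.2

Sort by value density: Lentils 44/3≈14.7, Sunflower 11/4≈2.75, Oats 29/12≈2.42, Sorghum 16/13≈1.23, Peas 27/25≈1.08, Canola 26/26≈1, Wheat 25/27≈0.926.
Lentils: take in full, 3 ha for value 44 → 44 left.
All 4 ha of Sunflower fit (value 11) → 40 remain.
Oats: take in full, 12 ha for value 29 → 28 left.
All 13 ha of Sorghum fit (value 16) → 15 remain.
Only 15 ha remain; take 15/25 of Peas for value 27×15/25 = 16.2.
Total value = 116.2.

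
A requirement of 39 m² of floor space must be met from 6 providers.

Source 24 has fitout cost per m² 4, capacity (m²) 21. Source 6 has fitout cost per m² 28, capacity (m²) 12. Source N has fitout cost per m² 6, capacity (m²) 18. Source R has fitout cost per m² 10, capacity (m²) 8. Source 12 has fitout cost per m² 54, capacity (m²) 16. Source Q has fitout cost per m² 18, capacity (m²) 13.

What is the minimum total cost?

192

Use providers in increasing cost order.
Source 24 (4): use full 21 — 18 m² to go.
Source N (6): use full 18 — 0 m² to go.
Source R, Source Q, Source 6, Source 12: unused.
Cost = 21×4 + 18×6 = 192.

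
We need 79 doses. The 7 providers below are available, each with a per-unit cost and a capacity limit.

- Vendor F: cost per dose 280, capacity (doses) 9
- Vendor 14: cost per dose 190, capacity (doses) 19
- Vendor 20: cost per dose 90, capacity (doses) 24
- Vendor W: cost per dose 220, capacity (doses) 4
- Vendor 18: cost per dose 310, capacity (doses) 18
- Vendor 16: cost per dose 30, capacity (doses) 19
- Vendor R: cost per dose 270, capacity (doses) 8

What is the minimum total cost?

Use providers in increasing cost order.
Take 19 from Vendor 16 at 30 → need 60 more.
Vendor 20 at 90: take all 24 doses → 36 still needed.
Take 19 from Vendor 14 at 190 → need 17 more.
Take 4 from Vendor W at 220 → need 13 more.
Take 8 from Vendor R at 270 → need 5 more.
Vendor F at 280: take 5 of its 9 → requirement met.
Vendor 18: unused.
Cost = 19×30 + 24×90 + 19×190 + 4×220 + 8×270 + 5×280 = 10780.

10780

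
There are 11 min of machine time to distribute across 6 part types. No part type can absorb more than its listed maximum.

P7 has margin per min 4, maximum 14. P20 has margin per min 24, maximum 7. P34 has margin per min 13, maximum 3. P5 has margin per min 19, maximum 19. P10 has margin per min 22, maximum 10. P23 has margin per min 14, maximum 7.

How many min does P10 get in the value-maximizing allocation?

Rank by margin per min: P20 24 > P10 22 > P5 19 > P23 14 > P34 13 > P7 4.
Give P20 7 to hit its cap of 7 ; 4 left.
P10: +4 (room for 10) → 4. Pool exhausted.

4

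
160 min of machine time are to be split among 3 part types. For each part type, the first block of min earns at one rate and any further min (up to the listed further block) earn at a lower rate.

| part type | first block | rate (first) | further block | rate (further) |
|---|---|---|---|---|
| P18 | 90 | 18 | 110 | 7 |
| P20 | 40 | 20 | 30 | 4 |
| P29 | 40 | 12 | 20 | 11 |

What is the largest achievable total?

2780

Rank every tier by rate: P20/tier1 20 > P18/tier1 18 > P29/tier1 12 > P29/tier2 11 > P18/tier2 7 > P20/tier2 4.
P20/tier1 (20): +40 — 120 left.
P18/tier1 (18): +90 — 30 left.
P29 tier1 at 12: only 30 left, fill 30.
Total = 20×40 + 18×90 + 12×30 = 2780.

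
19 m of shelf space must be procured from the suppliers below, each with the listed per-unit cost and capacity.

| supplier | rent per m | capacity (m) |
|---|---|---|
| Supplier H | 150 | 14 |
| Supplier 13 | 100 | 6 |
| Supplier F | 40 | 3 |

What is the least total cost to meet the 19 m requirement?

2220

Cheapest first:
Supplier F at 40: take all 3 m → 16 still needed.
Supplier 13 at 100: take all 6 m → 10 still needed.
Take 10 from Supplier H at 150 to finish.
Cost = 3×40 + 6×100 + 10×150 = 2220.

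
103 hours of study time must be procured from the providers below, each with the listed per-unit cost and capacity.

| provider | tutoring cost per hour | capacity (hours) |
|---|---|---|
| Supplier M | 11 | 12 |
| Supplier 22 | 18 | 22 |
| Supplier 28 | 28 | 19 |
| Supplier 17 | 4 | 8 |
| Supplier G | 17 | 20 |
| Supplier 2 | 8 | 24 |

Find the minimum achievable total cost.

Cheapest first:
Supplier 17 (4): use full 8 → 95 hours to go.
Supplier 2 (8): use full 24 → 71 hours to go.
Supplier M (11): use full 12 → 59 hours to go.
Supplier G (17): use full 20 → 39 hours to go.
Take 22 from Supplier 22 at 18 → need 17 more.
Supplier 28 (28): take the remaining 17 → done.
Cost = 8×4 + 24×8 + 12×11 + 20×17 + 22×18 + 17×28 = 1568.

1568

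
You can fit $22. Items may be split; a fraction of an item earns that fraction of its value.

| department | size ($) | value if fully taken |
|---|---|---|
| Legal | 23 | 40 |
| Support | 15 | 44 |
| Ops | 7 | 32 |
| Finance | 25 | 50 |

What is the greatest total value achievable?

Sort by value density: Ops 32/7≈4.57, Support 44/15≈2.93, Finance 50/25≈2, Legal 40/23≈1.74.
Ops: take in full, 7 $ for value 32 — 15 left.
Support: take in full, 15 $ for value 44 — 0 left.
Total value = 76.

76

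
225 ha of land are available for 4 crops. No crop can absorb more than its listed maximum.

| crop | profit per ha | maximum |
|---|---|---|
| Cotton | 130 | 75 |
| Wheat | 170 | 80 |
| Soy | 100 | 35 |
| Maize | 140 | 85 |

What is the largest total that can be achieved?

33300

Highest profit per ha first: Wheat 170 > Maize 140 > Cotton 130 > Soy 100.
Wheat takes 80 to reach its cap of 80 — 145 left.
Maize: +85 to 85 (cap) — 60 left.
Cotton has room for 75 but only 60 remain, so it gets 60.
Total = 130×60 + 170×80 + 140×85 = 33300.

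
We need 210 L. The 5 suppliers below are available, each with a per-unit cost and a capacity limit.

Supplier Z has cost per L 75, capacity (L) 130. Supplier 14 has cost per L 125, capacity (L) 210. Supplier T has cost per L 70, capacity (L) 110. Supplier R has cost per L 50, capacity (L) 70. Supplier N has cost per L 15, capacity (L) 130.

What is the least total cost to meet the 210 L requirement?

Fill from the cheapest supplier first.
Supplier N at 15: take all 130 L — 80 still needed.
Supplier R at 50: take all 70 L — 10 still needed.
Supplier T at 70: take 10 of its 110 — requirement met.
Supplier Z, Supplier 14: unused.
Cost = 130×15 + 70×50 + 10×70 = 6150.

6150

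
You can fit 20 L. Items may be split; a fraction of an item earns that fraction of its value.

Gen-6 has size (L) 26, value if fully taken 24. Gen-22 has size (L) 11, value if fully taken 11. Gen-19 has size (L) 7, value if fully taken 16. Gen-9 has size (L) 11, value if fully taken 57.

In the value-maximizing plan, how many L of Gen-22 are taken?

Rank by value-to-size ratio: Gen-9 57/11≈5.18, Gen-19 16/7≈2.29, Gen-22 11/11≈1, Gen-6 24/26≈0.923.
All 11 L of Gen-9 fit (value 57) ; 9 remain.
Take all of Gen-19 (7 L, value 16) ; 2 L left.
Fill the last 2 L with part of Gen-22: 2/11 of it earns 2.

2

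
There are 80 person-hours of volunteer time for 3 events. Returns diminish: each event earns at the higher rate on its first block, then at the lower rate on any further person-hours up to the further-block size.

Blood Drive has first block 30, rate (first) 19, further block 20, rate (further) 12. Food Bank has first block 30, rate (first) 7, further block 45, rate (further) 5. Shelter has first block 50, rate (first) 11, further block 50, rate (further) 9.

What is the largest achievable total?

1140

Rank every tier by rate: Blood Drive/tier1 19 > Blood Drive/tier2 12 > Shelter/tier1 11 > Shelter/tier2 9 > Food Bank/tier1 7 > Food Bank/tier2 5.
Blood Drive/tier1 (19): +30 → 50 left.
Blood Drive tier2 at 12: fill all 20 → 30 left.
30 remain; put them into Shelter tier1 at 11.
Total = 19×30 + 12×20 + 11×30 = 1140.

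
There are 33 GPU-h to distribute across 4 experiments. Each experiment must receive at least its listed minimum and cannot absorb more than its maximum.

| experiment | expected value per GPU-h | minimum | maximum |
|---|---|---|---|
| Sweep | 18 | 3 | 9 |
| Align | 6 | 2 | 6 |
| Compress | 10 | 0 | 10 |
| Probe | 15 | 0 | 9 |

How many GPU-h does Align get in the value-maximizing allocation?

Meeting every minimum uses 3+2+0+0 = 5 GPU-h, leaving 28.
Order the experiments by expected value per GPU-h: Sweep 18 > Probe 15 > Compress 10 > Align 6.
Give Sweep 6 more to hit its cap of 9 — 22 left.
Give Probe 9 more to hit its cap of 9 — 13 left.
Compress: +10 to 10 (cap) — 3 left.
Align has room for 4 more but only 3 remain, so it gets 5.

5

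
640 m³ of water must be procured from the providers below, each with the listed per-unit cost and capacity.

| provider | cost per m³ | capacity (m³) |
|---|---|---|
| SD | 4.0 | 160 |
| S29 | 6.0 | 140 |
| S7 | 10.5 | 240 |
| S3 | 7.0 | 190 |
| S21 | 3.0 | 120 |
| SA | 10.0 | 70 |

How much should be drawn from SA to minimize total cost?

30

Use providers in increasing cost order.
S21 at 3.0: take all 120 m³ ; 520 still needed.
Take 160 from SD at 4.0 ; need 360 more.
S29 at 6.0: take all 140 m³ ; 220 still needed.
Take 190 from S3 at 7.0 ; need 30 more.
SA (10.0): take the remaining 30 ; done.
S7: unused.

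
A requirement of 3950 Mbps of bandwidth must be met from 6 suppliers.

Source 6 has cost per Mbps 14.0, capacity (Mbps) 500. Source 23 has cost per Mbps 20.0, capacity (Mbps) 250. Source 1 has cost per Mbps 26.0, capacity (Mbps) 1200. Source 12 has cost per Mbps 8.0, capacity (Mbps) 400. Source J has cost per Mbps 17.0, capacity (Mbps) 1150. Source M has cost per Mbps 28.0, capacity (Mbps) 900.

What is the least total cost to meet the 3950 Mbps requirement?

78550

Use suppliers in increasing cost order.
Take 400 from Source 12 at 8.0 ; need 3550 more.
Source 6 (14.0): use full 500 ; 3050 Mbps to go.
Source J at 17.0: take all 1150 Mbps ; 1900 still needed.
Take 250 from Source 23 at 20.0 ; need 1650 more.
Source 1 (26.0): use full 1200 ; 450 Mbps to go.
Source M (28.0): take the remaining 450 ; done.
Cost = 400×8.0 + 500×14.0 + 1150×17.0 + 250×20.0 + 1200×26.0 + 450×28.0 = 78550.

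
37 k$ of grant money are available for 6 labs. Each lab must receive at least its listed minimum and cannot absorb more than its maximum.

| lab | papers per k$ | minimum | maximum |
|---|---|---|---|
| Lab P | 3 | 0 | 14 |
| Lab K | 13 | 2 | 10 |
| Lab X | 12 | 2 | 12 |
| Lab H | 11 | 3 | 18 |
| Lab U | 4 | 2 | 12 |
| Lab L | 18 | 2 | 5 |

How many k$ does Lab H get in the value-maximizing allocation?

Meeting every minimum uses 0+2+2+3+2+2 = 11 k$, leaving 26.
Rank by papers per k$: Lab L 18 > Lab K 13 > Lab X 12 > Lab H 11 > Lab U 4 > Lab P 3.
Lab L: +3 to 5 (cap) → 23 left.
Lab K takes 8 more to reach its cap of 10 → 15 left.
Give Lab X 10 more to hit its cap of 12 → 5 left.
Only 5 left; Lab H takes them to reach 8.

8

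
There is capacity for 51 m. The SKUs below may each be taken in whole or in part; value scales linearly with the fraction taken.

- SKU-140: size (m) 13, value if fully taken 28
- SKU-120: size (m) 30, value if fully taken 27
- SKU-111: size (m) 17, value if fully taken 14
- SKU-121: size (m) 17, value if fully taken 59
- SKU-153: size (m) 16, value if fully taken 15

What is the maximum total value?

106.5

Rank by value-to-size ratio: SKU-121 59/17≈3.47, SKU-140 28/13≈2.15, SKU-153 15/16≈0.938, SKU-120 27/30≈0.9, SKU-111 14/17≈0.824.
SKU-121: take in full, 17 m for value 59 ; 34 left.
SKU-140: take in full, 13 m for value 28 ; 21 left.
All 16 m of SKU-153 fit (value 15) ; 5 remain.
Only 5 m remain; take 5/30 of SKU-120 for value 27×5/30 = 4.5.
Total value = 106.5.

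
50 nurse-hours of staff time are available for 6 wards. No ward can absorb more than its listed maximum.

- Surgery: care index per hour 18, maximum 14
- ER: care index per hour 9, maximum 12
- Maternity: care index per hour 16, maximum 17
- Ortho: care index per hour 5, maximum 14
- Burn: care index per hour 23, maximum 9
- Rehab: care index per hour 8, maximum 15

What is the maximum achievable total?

Order the wards by care index per hour: Burn 23 > Surgery 18 > Maternity 16 > ER 9 > Rehab 8 > Ortho 5.
Give Burn 9 to hit its cap of 9 ; 41 left.
Surgery: +14 to 14 (cap) ; 27 left.
Maternity takes 17 to reach its cap of 17 ; 10 left.
ER has room for 12 but only 10 remain, so it gets 10.
Total = 18×14 + 9×10 + 16×17 + 23×9 = 821.

821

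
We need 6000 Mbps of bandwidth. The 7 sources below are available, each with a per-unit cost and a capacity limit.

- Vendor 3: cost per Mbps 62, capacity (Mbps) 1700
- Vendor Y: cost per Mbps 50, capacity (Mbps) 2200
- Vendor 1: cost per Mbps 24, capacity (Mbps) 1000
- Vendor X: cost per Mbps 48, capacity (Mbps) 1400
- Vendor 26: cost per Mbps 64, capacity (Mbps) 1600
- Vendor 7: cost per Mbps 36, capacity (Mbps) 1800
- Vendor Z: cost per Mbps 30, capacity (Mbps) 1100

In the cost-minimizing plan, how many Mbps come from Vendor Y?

700

Use sources in increasing cost order.
Take 1000 from Vendor 1 at 24 — need 5000 more.
Vendor Z at 30: take all 1100 Mbps — 3900 still needed.
Vendor 7 at 36: take all 1800 Mbps — 2100 still needed.
Vendor X (48): use full 1400 — 700 Mbps to go.
Take 700 from Vendor Y at 50 to finish.
Vendor 3, Vendor 26: unused.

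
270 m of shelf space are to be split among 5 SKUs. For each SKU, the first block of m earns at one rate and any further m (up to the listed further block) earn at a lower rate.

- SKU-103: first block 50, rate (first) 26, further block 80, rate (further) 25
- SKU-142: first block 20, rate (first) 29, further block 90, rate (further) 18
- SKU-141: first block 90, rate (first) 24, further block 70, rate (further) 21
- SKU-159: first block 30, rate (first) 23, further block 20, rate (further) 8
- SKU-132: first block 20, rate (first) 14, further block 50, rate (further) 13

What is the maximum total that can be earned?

Order all 10 blocks by rate: SKU-142/tier1 29 > SKU-103/tier1 26 > SKU-103/tier2 25 > SKU-141/tier1 24 > SKU-159/tier1 23 > SKU-141/tier2 21 > SKU-142/tier2 18 > SKU-132/tier1 14 > SKU-132/tier2 13 > SKU-159/tier2 8.
SKU-142 tier1 at 29: fill all 20 → 250 left.
SKU-103 tier1 at 26: fill all 50 → 200 left.
Fill SKU-103 tier2 block (80 at 25) → 120 left.
SKU-141/tier1 (24): +90 → 30 left.
SKU-159/tier1 (23): +30 → 0 left.
Total = 29×20 + 26×50 + 25×80 + 24×90 + 23×30 = 6730.

6730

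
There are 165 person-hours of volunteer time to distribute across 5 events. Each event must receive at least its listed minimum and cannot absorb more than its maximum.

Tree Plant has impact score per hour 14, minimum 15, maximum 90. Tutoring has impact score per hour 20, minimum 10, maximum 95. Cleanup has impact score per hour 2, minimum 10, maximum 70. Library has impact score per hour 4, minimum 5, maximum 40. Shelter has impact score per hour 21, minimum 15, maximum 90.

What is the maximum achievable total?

Meeting every minimum uses 15+10+10+5+15 = 55 person-hours, leaving 110.
Rank by impact score per hour: Shelter 21 > Tutoring 20 > Tree Plant 14 > Library 4 > Cleanup 2.
Shelter takes 75 more to reach its cap of 90 ; 35 left.
Tutoring has room for 85 more but only 35 remain, so it gets 45.
Total = 14×15 + 20×45 + 2×10 + 4×5 + 21×90 = 3040.

3040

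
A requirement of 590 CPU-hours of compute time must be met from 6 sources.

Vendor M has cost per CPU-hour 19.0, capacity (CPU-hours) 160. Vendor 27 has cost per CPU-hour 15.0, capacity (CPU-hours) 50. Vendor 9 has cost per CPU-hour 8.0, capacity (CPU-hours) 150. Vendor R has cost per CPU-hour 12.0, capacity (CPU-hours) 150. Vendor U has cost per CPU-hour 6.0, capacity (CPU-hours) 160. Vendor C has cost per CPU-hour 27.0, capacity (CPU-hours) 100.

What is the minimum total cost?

6230

Cheapest first:
Vendor U at 6.0: take all 160 CPU-hours ; 430 still needed.
Take 150 from Vendor 9 at 8.0 ; need 280 more.
Take 150 from Vendor R at 12.0 ; need 130 more.
Vendor 27 at 15.0: take all 50 CPU-hours ; 80 still needed.
Take 80 from Vendor M at 19.0 to finish.
Vendor C: unused.
Cost = 160×6.0 + 150×8.0 + 150×12.0 + 50×15.0 + 80×19.0 = 6230.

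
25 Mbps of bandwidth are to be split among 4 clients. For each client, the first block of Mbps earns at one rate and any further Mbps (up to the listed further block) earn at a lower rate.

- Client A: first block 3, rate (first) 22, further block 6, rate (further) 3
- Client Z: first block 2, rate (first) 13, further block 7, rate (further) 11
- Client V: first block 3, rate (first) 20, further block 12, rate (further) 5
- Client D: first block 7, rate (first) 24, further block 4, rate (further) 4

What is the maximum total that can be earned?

Treat each block as its own option and order by rate: Client D/tier1 24 > Client A/tier1 22 > Client V/tier1 20 > Client Z/tier1 13 > Client Z/tier2 11 > Client V/tier2 5 > Client D/tier2 4 > Client A/tier2 3.
Client D/tier1 (24): +7 ; 18 left.
Client A/tier1 (22): +3 ; 15 left.
Client V tier1 at 20: fill all 3 ; 12 left.
Fill Client Z tier1 block (2 at 13) ; 10 left.
Client Z/tier2 (11): +7 ; 3 left.
3 remain; put them into Client V tier2 at 5.
Total = 24×7 + 22×3 + 20×3 + 13×2 + 11×7 + 5×3 = 412.

412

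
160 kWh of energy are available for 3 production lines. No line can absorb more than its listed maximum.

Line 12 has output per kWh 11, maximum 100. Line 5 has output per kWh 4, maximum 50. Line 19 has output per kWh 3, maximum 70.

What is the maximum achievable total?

Highest output per kWh first: Line 12 11 > Line 5 4 > Line 19 3.
Line 12: +100 to 100 (cap) — 60 left.
Line 5: +50 to 50 (cap) — 10 left.
Only 10 left; Line 19 takes them to reach 10.
Total = 11×100 + 4×50 + 3×10 = 1330.

1330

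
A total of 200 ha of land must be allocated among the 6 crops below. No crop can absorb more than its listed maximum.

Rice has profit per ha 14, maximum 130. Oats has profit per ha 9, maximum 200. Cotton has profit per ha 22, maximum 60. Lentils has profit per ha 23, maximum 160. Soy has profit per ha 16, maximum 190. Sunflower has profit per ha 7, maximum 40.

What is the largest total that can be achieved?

Order the crops by profit per ha: Lentils 23 > Cotton 22 > Soy 16 > Rice 14 > Oats 9 > Sunflower 7.
Lentils takes 160 to reach its cap of 160 → 40 left.
Cotton: +40 (room for 60) → 40. Pool exhausted.
Total = 22×40 + 23×160 = 4560.

4560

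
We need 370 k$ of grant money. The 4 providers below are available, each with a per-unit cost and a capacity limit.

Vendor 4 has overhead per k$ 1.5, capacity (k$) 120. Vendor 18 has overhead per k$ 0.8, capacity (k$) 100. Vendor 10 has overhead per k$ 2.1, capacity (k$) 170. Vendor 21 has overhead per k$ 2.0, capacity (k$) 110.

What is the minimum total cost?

Fill from the cheapest provider first.
Vendor 18 at 0.8: take all 100 k$ — 270 still needed.
Vendor 4 (1.5): use full 120 — 150 k$ to go.
Take 110 from Vendor 21 at 2.0 — need 40 more.
Vendor 10 at 2.1: take 40 of its 170 — requirement met.
Cost = 100×0.8 + 120×1.5 + 110×2.0 + 40×2.1 = 564.

564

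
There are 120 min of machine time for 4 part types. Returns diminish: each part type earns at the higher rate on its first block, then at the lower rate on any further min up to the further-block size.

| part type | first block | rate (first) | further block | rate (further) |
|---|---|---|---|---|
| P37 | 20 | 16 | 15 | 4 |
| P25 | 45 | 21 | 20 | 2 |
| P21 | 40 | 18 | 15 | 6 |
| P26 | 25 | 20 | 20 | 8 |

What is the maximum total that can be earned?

Order all 8 blocks by rate: P25/first 21 > P26/first 20 > P21/first 18 > P37/first 16 > P26/second 8 > P21/second 6 > P37/second 4 > P25/second 2.
P25/first (21): +45 — 75 left.
P26 first at 20: fill all 25 — 50 left.
Fill P21 first block (40 at 18) — 10 left.
P37 first at 16: only 10 left, fill 10.
Total = 21×45 + 20×25 + 18×40 + 16×10 = 2325.

2325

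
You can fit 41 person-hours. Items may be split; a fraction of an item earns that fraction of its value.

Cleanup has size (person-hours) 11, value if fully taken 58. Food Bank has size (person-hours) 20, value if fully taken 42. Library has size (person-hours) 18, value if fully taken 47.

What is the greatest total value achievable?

Sort by value density: Cleanup 58/11≈5.27, Library 47/18≈2.61, Food Bank 42/20≈2.1.
Cleanup: take in full, 11 person-hours for value 58 ; 30 left.
All 18 person-hours of Library fit (value 47) ; 12 remain.
12 person-hours left: a 12/20 share of Food Bank gives 42×12/20 = 25.2.
Total value = 130.2.

130.2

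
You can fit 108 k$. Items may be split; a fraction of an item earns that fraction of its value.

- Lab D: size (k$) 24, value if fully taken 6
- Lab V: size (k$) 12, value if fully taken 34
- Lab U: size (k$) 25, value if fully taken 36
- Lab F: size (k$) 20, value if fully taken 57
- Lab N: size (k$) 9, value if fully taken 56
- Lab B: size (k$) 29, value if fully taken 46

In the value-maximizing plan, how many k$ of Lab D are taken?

Sort by value density: Lab N 56/9≈6.22, Lab F 57/20≈2.85, Lab V 34/12≈2.83, Lab B 46/29≈1.59, Lab U 36/25≈1.44, Lab D 6/24≈0.25.
Lab N: take in full, 9 k$ for value 56 — 99 left.
Take all of Lab F (20 k$, value 57) — 79 k$ left.
Lab V: take in full, 12 k$ for value 34 — 67 left.
Lab B: take in full, 29 k$ for value 46 — 38 left.
Lab U: take in full, 25 k$ for value 36 — 13 left.
13 k$ left: a 13/24 share of Lab D gives 6×13/24 = 3.25.

13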